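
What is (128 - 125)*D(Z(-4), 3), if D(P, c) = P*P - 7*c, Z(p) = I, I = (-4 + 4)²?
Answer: -63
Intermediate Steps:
I = 0 (I = 0² = 0)
Z(p) = 0
D(P, c) = P² - 7*c
(128 - 125)*D(Z(-4), 3) = (128 - 125)*(0² - 7*3) = 3*(0 - 21) = 3*(-21) = -63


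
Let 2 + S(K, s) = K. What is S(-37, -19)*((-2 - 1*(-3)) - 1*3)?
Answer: 78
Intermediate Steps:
S(K, s) = -2 + K
S(-37, -19)*((-2 - 1*(-3)) - 1*3) = (-2 - 37)*((-2 - 1*(-3)) - 1*3) = -39*((-2 + 3) - 3) = -39*(1 - 3) = -39*(-2) = 78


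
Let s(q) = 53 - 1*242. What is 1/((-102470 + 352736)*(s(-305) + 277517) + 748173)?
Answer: 1/69406517421 ≈ 1.4408e-11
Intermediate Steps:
s(q) = -189 (s(q) = 53 - 242 = -189)
1/((-102470 + 352736)*(s(-305) + 277517) + 748173) = 1/((-102470 + 352736)*(-189 + 277517) + 748173) = 1/(250266*277328 + 748173) = 1/(69405769248 + 748173) = 1/69406517421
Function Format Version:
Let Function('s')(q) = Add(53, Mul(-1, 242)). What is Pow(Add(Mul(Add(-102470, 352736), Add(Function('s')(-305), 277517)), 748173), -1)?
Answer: Rational(1, 69406517421) ≈ 1.4408e-11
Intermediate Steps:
Function('s')(q) = -189 (Function('s')(q) = Add(53, -242) = -189)
Pow(Add(Mul(Add(-102470, 352736), Add(Function('s')(-305), 277517)), 748173), -1) = Pow(Add(Mul(Add(-102470, 352736), Add(-189, 277517)), 748173), -1) = Pow(Add(Mul(250266, 277328), 748173), -1) = Pow(Add(69405769248, 748173), -1) = Pow(69406517421, -1) = Rational(1, 69406517421)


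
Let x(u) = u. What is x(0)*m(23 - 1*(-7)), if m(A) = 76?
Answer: 0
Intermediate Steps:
x(0)*m(23 - 1*(-7)) = 0*76 = 0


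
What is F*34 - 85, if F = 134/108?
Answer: -1156/27 ≈ -42.815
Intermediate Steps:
F = 67/54 (F = 134*(1/108) = 67/54 ≈ 1.2407)
F*34 - 85 = (67/54)*34 - 85 = 1139/27 - 85 = -1156/27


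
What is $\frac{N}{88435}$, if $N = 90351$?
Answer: $\frac{90351}{88435} \approx 1.0217$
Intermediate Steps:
$\frac{N}{88435} = \frac{90351}{88435}$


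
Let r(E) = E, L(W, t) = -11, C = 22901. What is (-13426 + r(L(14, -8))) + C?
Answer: 9464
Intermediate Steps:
(-13426 + r(L(14, -8))) + C = (-13426 - 11) + 22901 = -13437 + 22901 = 9464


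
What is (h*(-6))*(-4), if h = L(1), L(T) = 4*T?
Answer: 96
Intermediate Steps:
h = 4 (h = 4*1 = 4)
(h*(-6))*(-4) = (4*(-6))*(-4) = -24*(-4) = 96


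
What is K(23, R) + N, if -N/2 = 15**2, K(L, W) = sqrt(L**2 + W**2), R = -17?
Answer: -450 + sqrt(818) ≈ -421.40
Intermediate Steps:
N = -450 (N = -2*15**2 = -2*225 = -450)
K(23, R) + N = sqrt(23**2 + (-17)**2) - 450 = sqrt(529 + 289) - 450 = sqrt(818) - 450 = -450 + sqrt(818)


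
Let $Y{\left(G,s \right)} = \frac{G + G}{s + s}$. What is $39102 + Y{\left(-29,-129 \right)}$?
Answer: $\frac{5044187}{129} \approx 39102.0$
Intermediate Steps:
$Y{\left(G,s \right)} = \frac{G}{s}$ ($Y{\left(G,s \right)} = \frac{2 G}{2 s} = 2 G \frac{1}{2 s} = \frac{G}{s}$)
$39102 + Y{\left(-29,-129 \right)} = 39102 - \frac{29}{-129} = 39102 - - \frac{29}{129} = 39102 + \frac{29}{129} = \frac{5044187}{129}$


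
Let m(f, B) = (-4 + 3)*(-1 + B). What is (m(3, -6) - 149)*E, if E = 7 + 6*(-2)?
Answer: 710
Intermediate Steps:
E = -5 (E = 7 - 12 = -5)
m(f, B) = 1 - B (m(f, B) = -(-1 + B) = 1 - B)
(m(3, -6) - 149)*E = ((1 - 1*(-6)) - 149)*(-5) = ((1 + 6) - 149)*(-5) = (7 - 149)*(-5) = -142*(-5) = 710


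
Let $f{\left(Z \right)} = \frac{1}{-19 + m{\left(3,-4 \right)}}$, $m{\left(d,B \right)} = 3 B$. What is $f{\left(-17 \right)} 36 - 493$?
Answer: $- \frac{15319}{31} \approx -494.16$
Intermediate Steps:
$f{\left(Z \right)} = - \frac{1}{31}$ ($f{\left(Z \right)} = \frac{1}{-19 + 3 \left(-4\right)} = \frac{1}{-19 - 12} = \frac{1}{-31} = - \frac{1}{31}$)
$f{\left(-17 \right)} 36 - 493 = \left(- \frac{1}{31}\right) 36 - 493 = - \frac{36}{31} - 493 = - \frac{15319}{31}$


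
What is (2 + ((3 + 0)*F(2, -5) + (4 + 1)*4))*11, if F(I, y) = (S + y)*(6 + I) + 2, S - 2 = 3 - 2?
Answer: -220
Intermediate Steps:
S = 3 (S = 2 + (3 - 2) = 2 + 1 = 3)
F(I, y) = 2 + (3 + y)*(6 + I) (F(I, y) = (3 + y)*(6 + I) + 2 = 2 + (3 + y)*(6 + I))
(2 + ((3 + 0)*F(2, -5) + (4 + 1)*4))*11 = (2 + ((3 + 0)*(20 + 3*2 + 6*(-5) + 2*(-5)) + (4 + 1)*4))*11 = (2 + (3*(20 + 6 - 30 - 10) + 5*4))*11 = (2 + (3*(-14) + 20))*11 = (2 + (-42 + 20))*11 = (2 - 22)*11 = -20*11 = -220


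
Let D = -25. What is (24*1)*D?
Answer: -600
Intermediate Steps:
(24*1)*D = (24*1)*(-25) = 24*(-25) = -600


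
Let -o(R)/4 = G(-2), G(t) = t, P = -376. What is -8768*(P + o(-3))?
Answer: 3226624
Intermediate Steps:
o(R) = 8 (o(R) = -4*(-2) = 8)
-8768*(P + o(-3)) = -8768*(-376 + 8) = -8768*(-368) = 3226624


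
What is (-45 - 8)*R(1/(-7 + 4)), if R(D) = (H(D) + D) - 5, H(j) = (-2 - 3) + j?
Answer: 1696/3 ≈ 565.33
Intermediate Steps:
H(j) = -5 + j
R(D) = -10 + 2*D (R(D) = ((-5 + D) + D) - 5 = (-5 + 2*D) - 5 = -10 + 2*D)
(-45 - 8)*R(1/(-7 + 4)) = (-45 - 8)*(-10 + 2/(-7 + 4)) = -53*(-10 + 2/(-3)) = -53*(-10 + 2*(-⅓)) = -53*(-10 - ⅔) = -53*(-32/3) = 1696/3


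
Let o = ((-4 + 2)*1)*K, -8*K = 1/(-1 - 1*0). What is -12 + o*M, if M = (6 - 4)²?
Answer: -13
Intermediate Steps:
K = ⅛ (K = -1/(8*(-1 - 1*0)) = -1/(8*(-1 + 0)) = -⅛/(-1) = -⅛*(-1) = ⅛ ≈ 0.12500)
o = -¼ (o = ((-4 + 2)*1)*(⅛) = -2*1*(⅛) = -2*⅛ = -¼ ≈ -0.25000)
M = 4 (M = 2² = 4)
-12 + o*M = -12 - ¼*4 = -12 - 1 = -13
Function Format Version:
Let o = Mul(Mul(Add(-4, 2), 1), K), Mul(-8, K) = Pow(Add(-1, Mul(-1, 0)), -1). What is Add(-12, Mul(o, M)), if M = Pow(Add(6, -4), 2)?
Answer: -13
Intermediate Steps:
K = Rational(1, 8) (K = Mul(Rational(-1, 8), Pow(Add(-1, Mul(-1, 0)), -1)) = Mul(Rational(-1, 8), Pow(Add(-1, 0), -1)) = Mul(Rational(-1, 8), Pow(-1, -1)) = Mul(Rational(-1, 8), -1) = Rational(1, 8) ≈ 0.12500)
o = Rational(-1, 4) (o = Mul(Mul(Add(-4, 2), 1), Rational(1, 8)) = Mul(Mul(-2, 1), Rational(1, 8)) = Mul(-2, Rational(1, 8)) = Rational(-1, 4) ≈ -0.25000)
M = 4 (M = Pow(2, 2) = 4)
Add(-12, Mul(o, M)) = Add(-12, Mul(Rational(-1, 4), 4)) = Add(-12, -1) = -13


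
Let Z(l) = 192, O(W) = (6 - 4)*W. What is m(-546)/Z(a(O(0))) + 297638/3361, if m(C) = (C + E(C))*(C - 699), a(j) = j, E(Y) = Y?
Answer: 385546703/53776 ≈ 7169.5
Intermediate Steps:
O(W) = 2*W
m(C) = 2*C*(-699 + C) (m(C) = (C + C)*(C - 699) = (2*C)*(-699 + C) = 2*C*(-699 + C))
m(-546)/Z(a(O(0))) + 297638/3361 = (2*(-546)*(-699 - 546))/192 + 297638/3361 = (2*(-546)*(-1245))*(1/192) + 297638*(1/3361) = 1359540*(1/192) + 297638/3361 = 113295/16 + 297638/3361 = 385546703/53776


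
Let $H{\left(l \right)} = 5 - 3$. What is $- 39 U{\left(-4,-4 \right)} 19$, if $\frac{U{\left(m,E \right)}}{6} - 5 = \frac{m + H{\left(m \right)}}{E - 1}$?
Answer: $- \frac{120042}{5} \approx -24008.0$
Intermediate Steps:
$H{\left(l \right)} = 2$ ($H{\left(l \right)} = 5 - 3 = 2$)
$U{\left(m,E \right)} = 30 + \frac{6 \left(2 + m\right)}{-1 + E}$ ($U{\left(m,E \right)} = 30 + 6 \frac{m + 2}{E - 1} = 30 + 6 \frac{2 + m}{-1 + E} = 30 + \frac{6 \left(2 + m\right)}{-1 + E}$)
$- 39 U{\left(-4,-4 \right)} 19 = - 39 \frac{6 \left(-3 - 4 + 5 \left(-4\right)\right)}{-1 - 4} \cdot 19 = - 39 \frac{6 \left(-3 - 4 - 20\right)}{-5} \cdot 19 = - 39 \cdot 6 \left(- \frac{1}{5}\right) \left(-27\right) 19 = \left(-39\right) \frac{162}{5} \cdot 19 = \left(- \frac{6318}{5}\right) 19 = - \frac{120042}{5}$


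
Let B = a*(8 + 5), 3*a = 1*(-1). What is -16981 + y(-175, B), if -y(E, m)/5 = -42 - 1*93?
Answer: -16306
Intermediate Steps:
a = -⅓ (a = (1*(-1))/3 = (⅓)*(-1) = -⅓ ≈ -0.33333)
B = -13/3 (B = -(8 + 5)/3 = -⅓*13 = -13/3 ≈ -4.3333)
y(E, m) = 675 (y(E, m) = -5*(-42 - 1*93) = -5*(-42 - 93) = -5*(-135) = 675)
-16981 + y(-175, B) = -16981 + 675 = -16306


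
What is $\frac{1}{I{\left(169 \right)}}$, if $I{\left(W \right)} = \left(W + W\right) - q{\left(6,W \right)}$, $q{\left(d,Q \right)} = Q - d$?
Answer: $\frac{1}{175} \approx 0.0057143$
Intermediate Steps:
$I{\left(W \right)} = 6 + W$ ($I{\left(W \right)} = \left(W + W\right) - \left(W - 6\right) = 2 W - \left(W - 6\right) = 2 W - \left(-6 + W\right) = 6 + W$)
$\frac{1}{I{\left(169 \right)}} = \frac{1}{6 + 169} = \frac{1}{175}$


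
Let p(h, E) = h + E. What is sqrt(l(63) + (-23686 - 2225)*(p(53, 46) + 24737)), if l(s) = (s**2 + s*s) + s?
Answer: 3*I*sqrt(71501955) ≈ 25368.0*I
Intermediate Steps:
p(h, E) = E + h
l(s) = s + 2*s**2 (l(s) = (s**2 + s**2) + s = 2*s**2 + s = s + 2*s**2)
sqrt(l(63) + (-23686 - 2225)*(p(53, 46) + 24737)) = sqrt(63*(1 + 2*63) + (-23686 - 2225)*((46 + 53) + 24737)) = sqrt(63*(1 + 126) - 25911*(99 + 24737)) = sqrt(63*127 - 25911*24836) = sqrt(8001 - 643525596) = sqrt(-643517595) = 3*I*sqrt(71501955)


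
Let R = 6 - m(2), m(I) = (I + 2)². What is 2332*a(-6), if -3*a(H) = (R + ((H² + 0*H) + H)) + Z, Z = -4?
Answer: -37312/3 ≈ -12437.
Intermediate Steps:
m(I) = (2 + I)²
R = -10 (R = 6 - (2 + 2)² = 6 - 1*4² = 6 - 1*16 = 6 - 16 = -10)
a(H) = 14/3 - H/3 - H²/3 (a(H) = -((-10 + ((H² + 0*H) + H)) - 4)/3 = -((-10 + ((H² + 0) + H)) - 4)/3 = -((-10 + (H² + H)) - 4)/3 = -((-10 + (H + H²)) - 4)/3 = -((-10 + H + H²) - 4)/3 = -(-14 + H + H²)/3 = 14/3 - H/3 - H²/3)
2332*a(-6) = 2332*(14/3 - ⅓*(-6) - ⅓*(-6)²) = 2332*(14/3 + 2 - ⅓*36) = 2332*(14/3 + 2 - 12) = 2332*(-16/3) = -37312/3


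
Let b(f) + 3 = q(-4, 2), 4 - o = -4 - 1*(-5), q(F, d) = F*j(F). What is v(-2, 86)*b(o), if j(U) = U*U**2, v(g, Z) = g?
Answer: -506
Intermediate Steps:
j(U) = U**3
q(F, d) = F**4 (q(F, d) = F*F**3 = F**4)
o = 3 (o = 4 - (-4 - 1*(-5)) = 4 - (-4 + 5) = 4 - 1*1 = 4 - 1 = 3)
b(f) = 253 (b(f) = -3 + (-4)**4 = -3 + 256 = 253)
v(-2, 86)*b(o) = -2*253 = -506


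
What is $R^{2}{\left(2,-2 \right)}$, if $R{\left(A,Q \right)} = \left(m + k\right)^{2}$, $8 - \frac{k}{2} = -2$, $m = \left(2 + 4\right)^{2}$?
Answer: $9834496$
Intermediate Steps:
$m = 36$ ($m = 6^{2} = 36$)
$k = 20$ ($k = 16 - -4 = 16 + 4 = 20$)
$R{\left(A,Q \right)} = 3136$ ($R{\left(A,Q \right)} = \left(36 + 20\right)^{2} = 56^{2} = 3136$)
$R^{2}{\left(2,-2 \right)} = 3136^{2} = 9834496$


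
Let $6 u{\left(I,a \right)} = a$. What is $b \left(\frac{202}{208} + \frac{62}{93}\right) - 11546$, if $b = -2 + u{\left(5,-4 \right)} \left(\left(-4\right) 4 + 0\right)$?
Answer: $- \frac{415145}{36} \approx -11532.0$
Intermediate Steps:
$u{\left(I,a \right)} = \frac{a}{6}$
$b = \frac{26}{3}$ ($b = -2 + \frac{1}{6} \left(-4\right) \left(\left(-4\right) 4 + 0\right) = -2 - \frac{2 \left(-16 + 0\right)}{3} = -2 - - \frac{32}{3} = -2 + \frac{32}{3} = \frac{26}{3} \approx 8.6667$)
$b \left(\frac{202}{208} + \frac{62}{93}\right) - 11546 = \frac{26 \left(\frac{202}{208} + \frac{62}{93}\right)}{3} - 11546 = \frac{26 \left(202 \cdot \frac{1}{208} + 62 \cdot \frac{1}{93}\right)}{3} - 11546 = \frac{26 \left(\frac{101}{104} + \frac{2}{3}\right)}{3} - 11546 = \frac{26}{3} \cdot \frac{511}{312} - 11546 = \frac{511}{36} - 11546 = - \frac{415145}{36}$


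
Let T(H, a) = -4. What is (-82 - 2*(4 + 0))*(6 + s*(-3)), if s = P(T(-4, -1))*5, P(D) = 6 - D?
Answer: 12960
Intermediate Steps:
s = 50 (s = (6 - 1*(-4))*5 = (6 + 4)*5 = 10*5 = 50)
(-82 - 2*(4 + 0))*(6 + s*(-3)) = (-82 - 2*(4 + 0))*(6 + 50*(-3)) = (-82 - 2*4)*(6 - 150) = (-82 - 8)*(-144) = -90*(-144) = 12960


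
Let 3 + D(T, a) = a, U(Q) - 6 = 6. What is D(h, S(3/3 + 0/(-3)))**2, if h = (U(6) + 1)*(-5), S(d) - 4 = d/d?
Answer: 4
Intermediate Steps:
U(Q) = 12 (U(Q) = 6 + 6 = 12)
S(d) = 5 (S(d) = 4 + d/d = 4 + 1 = 5)
h = -65 (h = (12 + 1)*(-5) = 13*(-5) = -65)
D(T, a) = -3 + a
D(h, S(3/3 + 0/(-3)))**2 = (-3 + 5)**2 = 2**2 = 4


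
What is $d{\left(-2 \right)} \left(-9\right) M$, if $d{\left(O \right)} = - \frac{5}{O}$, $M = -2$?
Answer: $45$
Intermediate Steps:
$d{\left(-2 \right)} \left(-9\right) M = - \frac{5}{-2} \left(-9\right) \left(-2\right) = \left(-5\right) \left(- \frac{1}{2}\right) \left(-9\right) \left(-2\right) = \frac{5}{2} \left(-9\right) \left(-2\right) = \left(- \frac{45}{2}\right) \left(-2\right) = 45$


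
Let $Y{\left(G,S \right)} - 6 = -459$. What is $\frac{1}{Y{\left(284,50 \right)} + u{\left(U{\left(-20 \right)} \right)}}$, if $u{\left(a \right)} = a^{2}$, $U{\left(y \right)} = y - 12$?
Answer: $\frac{1}{571} \approx 0.0017513$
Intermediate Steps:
$U{\left(y \right)} = -12 + y$
$Y{\left(G,S \right)} = -453$ ($Y{\left(G,S \right)} = 6 - 459 = -453$)
$\frac{1}{Y{\left(284,50 \right)} + u{\left(U{\left(-20 \right)} \right)}} = \frac{1}{-453 + \left(-12 - 20\right)^{2}} = \frac{1}{-453 + \left(-32\right)^{2}} = \frac{1}{-453 + 1024} = \frac{1}{571}$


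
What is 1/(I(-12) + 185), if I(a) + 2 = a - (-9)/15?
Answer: 5/858 ≈ 0.0058275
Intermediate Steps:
I(a) = -7/5 + a (I(a) = -2 + (a - (-9)/15) = -2 + (a - 1*(-⅗)) = -2 + (a + ⅗) = -2 + (⅗ + a) = -7/5 + a)
1/(I(-12) + 185) = 1/((-7/5 - 12) + 185) = 1/(-67/5 + 185) = 1/(858/5) = 5/858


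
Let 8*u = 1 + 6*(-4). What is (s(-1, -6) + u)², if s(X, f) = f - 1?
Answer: 6241/64 ≈ 97.516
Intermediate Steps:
s(X, f) = -1 + f
u = -23/8 (u = (1 + 6*(-4))/8 = (1 - 24)/8 = (⅛)*(-23) = -23/8 ≈ -2.8750)
(s(-1, -6) + u)² = ((-1 - 6) - 23/8)² = (-7 - 23/8)² = (-79/8)² = 6241/64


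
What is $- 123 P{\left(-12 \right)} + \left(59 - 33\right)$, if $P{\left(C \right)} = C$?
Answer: $1502$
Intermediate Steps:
$- 123 P{\left(-12 \right)} + \left(59 - 33\right) = \left(-123\right) \left(-12\right) + \left(59 - 33\right) = 1476 + \left(59 - 33\right) = 1476 + 26 = 1502$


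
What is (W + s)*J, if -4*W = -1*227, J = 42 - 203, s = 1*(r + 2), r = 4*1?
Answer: -40411/4 ≈ -10103.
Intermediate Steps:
r = 4
s = 6 (s = 1*(4 + 2) = 1*6 = 6)
J = -161
W = 227/4 (W = -(-1)*227/4 = -¼*(-227) = 227/4 ≈ 56.750)
(W + s)*J = (227/4 + 6)*(-161) = (251/4)*(-161) = -40411/4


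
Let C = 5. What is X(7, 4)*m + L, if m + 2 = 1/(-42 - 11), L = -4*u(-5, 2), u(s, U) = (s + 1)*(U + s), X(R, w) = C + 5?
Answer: -3614/53 ≈ -68.189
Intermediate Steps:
X(R, w) = 10 (X(R, w) = 5 + 5 = 10)
u(s, U) = (1 + s)*(U + s)
L = -48 (L = -4*(2 - 5 + (-5)² + 2*(-5)) = -4*(2 - 5 + 25 - 10) = -4*12 = -48)
m = -107/53 (m = -2 + 1/(-42 - 11) = -2 + 1/(-53) = -2 - 1/53 = -107/53 ≈ -2.0189)
X(7, 4)*m + L = 10*(-107/53) - 48 = -1070/53 - 48 = -3614/53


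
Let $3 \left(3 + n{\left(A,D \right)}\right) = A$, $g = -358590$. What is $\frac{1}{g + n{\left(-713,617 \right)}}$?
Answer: $- \frac{3}{1076492} \approx -2.7868 \cdot 10^{-6}$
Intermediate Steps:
$n{\left(A,D \right)} = -3 + \frac{A}{3}$
$\frac{1}{g + n{\left(-713,617 \right)}} = \frac{1}{-358590 + \left(-3 + \frac{1}{3} \left(-713\right)\right)} = \frac{1}{-358590 - \frac{722}{3}} = \frac{1}{- \frac{1076492}{3}} = - \frac{3}{1076492}$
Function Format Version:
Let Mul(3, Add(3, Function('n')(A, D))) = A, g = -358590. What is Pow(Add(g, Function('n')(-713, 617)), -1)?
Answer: Rational(-3, 1076492) ≈ -2.7868e-6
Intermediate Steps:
Function('n')(A, D) = Add(-3, Mul(Rational(1, 3), A))
Pow(Add(g, Function('n')(-713, 617)), -1) = Pow(Add(-358590, Add(-3, Mul(Rational(1, 3), -713))), -1) = Pow(Add(-358590, Add(-3, Rational(-713, 3))), -1) = Pow(Add(-358590, Rational(-722, 3)), -1) = Pow(Rational(-1076492, 3), -1) = Rational(-3, 1076492)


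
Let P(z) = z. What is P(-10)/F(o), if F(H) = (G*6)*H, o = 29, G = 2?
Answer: -5/174 ≈ -0.028736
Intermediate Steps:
F(H) = 12*H (F(H) = (2*6)*H = 12*H)
P(-10)/F(o) = -10/(12*29) = -10/348 = -10*1/348 = -5/174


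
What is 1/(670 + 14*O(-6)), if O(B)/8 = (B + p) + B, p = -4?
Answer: -1/1122 ≈ -0.00089127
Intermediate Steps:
O(B) = -32 + 16*B (O(B) = 8*((B - 4) + B) = 8*((-4 + B) + B) = 8*(-4 + 2*B) = -32 + 16*B)
1/(670 + 14*O(-6)) = 1/(670 + 14*(-32 + 16*(-6))) = 1/(670 + 14*(-32 - 96)) = 1/(670 + 14*(-128)) = 1/(670 - 1792) = 1/(-1122) = -1/1122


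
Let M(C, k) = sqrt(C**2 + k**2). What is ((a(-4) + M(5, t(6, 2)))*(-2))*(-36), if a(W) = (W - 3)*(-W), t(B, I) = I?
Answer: -2016 + 72*sqrt(29) ≈ -1628.3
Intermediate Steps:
a(W) = -W*(-3 + W) (a(W) = (-3 + W)*(-W) = -W*(-3 + W))
((a(-4) + M(5, t(6, 2)))*(-2))*(-36) = ((-4*(3 - 1*(-4)) + sqrt(5**2 + 2**2))*(-2))*(-36) = ((-4*(3 + 4) + sqrt(25 + 4))*(-2))*(-36) = ((-4*7 + sqrt(29))*(-2))*(-36) = ((-28 + sqrt(29))*(-2))*(-36) = (56 - 2*sqrt(29))*(-36) = -2016 + 72*sqrt(29)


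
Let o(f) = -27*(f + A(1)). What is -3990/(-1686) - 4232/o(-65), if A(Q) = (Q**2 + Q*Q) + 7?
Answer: -22964/53109 ≈ -0.43239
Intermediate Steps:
A(Q) = 7 + 2*Q**2 (A(Q) = (Q**2 + Q**2) + 7 = 2*Q**2 + 7 = 7 + 2*Q**2)
o(f) = -243 - 27*f (o(f) = -27*(f + (7 + 2*1**2)) = -27*(f + (7 + 2*1)) = -27*(f + (7 + 2)) = -27*(f + 9) = -27*(9 + f) = -243 - 27*f)
-3990/(-1686) - 4232/o(-65) = -3990/(-1686) - 4232/(-243 - 27*(-65)) = -3990*(-1/1686) - 4232/(-243 + 1755) = 665/281 - 4232/1512 = 665/281 - 4232*1/1512 = 665/281 - 529/189 = -22964/53109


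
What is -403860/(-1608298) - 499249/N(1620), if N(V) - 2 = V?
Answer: -401143053641/1304329678 ≈ -307.55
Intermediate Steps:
N(V) = 2 + V
-403860/(-1608298) - 499249/N(1620) = -403860/(-1608298) - 499249/(2 + 1620) = -403860*(-1/1608298) - 499249/1622 = 201930/804149 - 499249*1/1622 = 201930/804149 - 499249/1622 = -401143053641/1304329678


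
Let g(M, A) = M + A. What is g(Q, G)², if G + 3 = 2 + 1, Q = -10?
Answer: 100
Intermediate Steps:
G = 0 (G = -3 + (2 + 1) = -3 + 3 = 0)
g(M, A) = A + M
g(Q, G)² = (0 - 10)² = (-10)² = 100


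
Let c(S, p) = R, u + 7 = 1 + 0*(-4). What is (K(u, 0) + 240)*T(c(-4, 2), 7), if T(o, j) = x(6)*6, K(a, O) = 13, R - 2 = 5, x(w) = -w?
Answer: -9108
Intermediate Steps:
R = 7 (R = 2 + 5 = 7)
u = -6 (u = -7 + (1 + 0*(-4)) = -7 + (1 + 0) = -7 + 1 = -6)
c(S, p) = 7
T(o, j) = -36 (T(o, j) = -1*6*6 = -6*6 = -36)
(K(u, 0) + 240)*T(c(-4, 2), 7) = (13 + 240)*(-36) = 253*(-36) = -9108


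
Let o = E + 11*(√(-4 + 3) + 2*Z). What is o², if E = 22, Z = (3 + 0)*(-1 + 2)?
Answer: 7623 + 1936*I ≈ 7623.0 + 1936.0*I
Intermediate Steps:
Z = 3 (Z = 3*1 = 3)
o = 88 + 11*I (o = 22 + 11*(√(-4 + 3) + 2*3) = 22 + 11*(√(-1) + 6) = 22 + 11*(I + 6) = 22 + 11*(6 + I) = 22 + (66 + 11*I) = 88 + 11*I ≈ 88.0 + 11.0*I)
o² = (88 + 11*I)²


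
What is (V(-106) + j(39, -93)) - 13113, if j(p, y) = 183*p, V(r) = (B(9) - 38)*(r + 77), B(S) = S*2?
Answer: -5396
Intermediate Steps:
B(S) = 2*S
V(r) = -1540 - 20*r (V(r) = (2*9 - 38)*(r + 77) = (18 - 38)*(77 + r) = -20*(77 + r) = -1540 - 20*r)
(V(-106) + j(39, -93)) - 13113 = ((-1540 - 20*(-106)) + 183*39) - 13113 = ((-1540 + 2120) + 7137) - 13113 = (580 + 7137) - 13113 = 7717 - 13113 = -5396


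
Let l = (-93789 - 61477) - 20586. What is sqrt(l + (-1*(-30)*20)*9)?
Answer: 2*I*sqrt(42613) ≈ 412.86*I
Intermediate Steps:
l = -175852 (l = -155266 - 20586 = -175852)
sqrt(l + (-1*(-30)*20)*9) = sqrt(-175852 + (-1*(-30)*20)*9) = sqrt(-175852 + (30*20)*9) = sqrt(-175852 + 600*9) = sqrt(-175852 + 5400) = sqrt(-170452) = 2*I*sqrt(42613)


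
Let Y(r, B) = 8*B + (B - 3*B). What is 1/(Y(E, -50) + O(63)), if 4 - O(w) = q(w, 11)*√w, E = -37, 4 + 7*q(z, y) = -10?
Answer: -74/21841 - 3*√7/43682 ≈ -0.0035698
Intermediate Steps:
q(z, y) = -2 (q(z, y) = -4/7 + (⅐)*(-10) = -4/7 - 10/7 = -2)
Y(r, B) = 6*B (Y(r, B) = 8*B - 2*B = 6*B)
O(w) = 4 + 2*√w (O(w) = 4 - (-2)*√w = 4 + 2*√w)
1/(Y(E, -50) + O(63)) = 1/(6*(-50) + (4 + 2*√63)) = 1/(-300 + (4 + 2*(3*√7))) = 1/(-300 + (4 + 6*√7)) = 1/(-296 + 6*√7)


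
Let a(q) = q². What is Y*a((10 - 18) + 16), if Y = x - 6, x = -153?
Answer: -10176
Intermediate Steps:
Y = -159 (Y = -153 - 6 = -159)
Y*a((10 - 18) + 16) = -159*((10 - 18) + 16)² = -159*(-8 + 16)² = -159*8² = -159*64 = -10176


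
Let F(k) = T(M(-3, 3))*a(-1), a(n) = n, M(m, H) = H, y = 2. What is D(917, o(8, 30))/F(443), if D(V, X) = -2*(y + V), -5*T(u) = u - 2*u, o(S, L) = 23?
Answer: 9190/3 ≈ 3063.3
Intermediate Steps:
T(u) = u/5 (T(u) = -(u - 2*u)/5 = -(-1)*u/5 = u/5)
D(V, X) = -4 - 2*V (D(V, X) = -2*(2 + V) = -4 - 2*V)
F(k) = -⅗ (F(k) = ((⅕)*3)*(-1) = (⅗)*(-1) = -⅗)
D(917, o(8, 30))/F(443) = (-4 - 2*917)/(-⅗) = (-4 - 1834)*(-5/3) = -1838*(-5/3) = 9190/3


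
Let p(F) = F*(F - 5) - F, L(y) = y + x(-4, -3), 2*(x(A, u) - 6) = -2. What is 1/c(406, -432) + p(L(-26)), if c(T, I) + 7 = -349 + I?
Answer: 446795/788 ≈ 567.00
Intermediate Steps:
c(T, I) = -356 + I (c(T, I) = -7 + (-349 + I) = -356 + I)
x(A, u) = 5 (x(A, u) = 6 + (½)*(-2) = 6 - 1 = 5)
L(y) = 5 + y (L(y) = y + 5 = 5 + y)
p(F) = -F + F*(-5 + F) (p(F) = F*(-5 + F) - F = -F + F*(-5 + F))
1/c(406, -432) + p(L(-26)) = 1/(-356 - 432) + (5 - 26)*(-6 + (5 - 26)) = 1/(-788) - 21*(-6 - 21) = -1/788 - 21*(-27) = -1/788 + 567 = 446795/788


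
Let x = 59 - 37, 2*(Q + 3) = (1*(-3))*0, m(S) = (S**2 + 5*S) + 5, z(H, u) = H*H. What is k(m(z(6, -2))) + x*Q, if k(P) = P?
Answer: 1415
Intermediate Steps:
z(H, u) = H**2
m(S) = 5 + S**2 + 5*S
Q = -3 (Q = -3 + ((1*(-3))*0)/2 = -3 + (-3*0)/2 = -3 + (1/2)*0 = -3 + 0 = -3)
x = 22
k(m(z(6, -2))) + x*Q = (5 + (6**2)**2 + 5*6**2) + 22*(-3) = (5 + 36**2 + 5*36) - 66 = (5 + 1296 + 180) - 66 = 1481 - 66 = 1415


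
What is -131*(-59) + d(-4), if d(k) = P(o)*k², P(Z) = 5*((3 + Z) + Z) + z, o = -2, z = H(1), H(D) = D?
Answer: 7665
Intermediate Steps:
z = 1
P(Z) = 16 + 10*Z (P(Z) = 5*((3 + Z) + Z) + 1 = 5*(3 + 2*Z) + 1 = (15 + 10*Z) + 1 = 16 + 10*Z)
d(k) = -4*k² (d(k) = (16 + 10*(-2))*k² = (16 - 20)*k² = -4*k²)
-131*(-59) + d(-4) = -131*(-59) - 4*(-4)² = 7729 - 4*16 = 7729 - 64 = 7665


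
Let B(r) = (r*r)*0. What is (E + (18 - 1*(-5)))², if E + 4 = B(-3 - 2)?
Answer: 361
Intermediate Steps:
B(r) = 0 (B(r) = r²*0 = 0)
E = -4 (E = -4 + 0 = -4)
(E + (18 - 1*(-5)))² = (-4 + (18 - 1*(-5)))² = (-4 + (18 + 5))² = (-4 + 23)² = 19² = 361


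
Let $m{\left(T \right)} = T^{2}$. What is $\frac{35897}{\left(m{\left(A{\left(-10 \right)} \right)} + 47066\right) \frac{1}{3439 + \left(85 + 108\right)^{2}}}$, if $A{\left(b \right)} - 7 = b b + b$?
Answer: $\frac{1460577136}{56475} \approx 25862.0$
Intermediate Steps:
$A{\left(b \right)} = 7 + b + b^{2}$ ($A{\left(b \right)} = 7 + \left(b b + b\right) = 7 + \left(b^{2} + b\right) = 7 + \left(b + b^{2}\right) = 7 + b + b^{2}$)
$\frac{35897}{\left(m{\left(A{\left(-10 \right)} \right)} + 47066\right) \frac{1}{3439 + \left(85 + 108\right)^{2}}} = \frac{35897}{\left(\left(7 - 10 + \left(-10\right)^{2}\right)^{2} + 47066\right) \frac{1}{3439 + \left(85 + 108\right)^{2}}} = \frac{35897}{\left(\left(7 - 10 + 100\right)^{2} + 47066\right) \frac{1}{3439 + 193^{2}}} = \frac{35897}{\left(97^{2} + 47066\right) \frac{1}{3439 + 37249}} = \frac{35897}{\left(9409 + 47066\right) \frac{1}{40688}} = \frac{35897}{56475 \cdot \frac{1}{40688}} = \frac{35897}{\frac{56475}{40688}} = 35897 \cdot \frac{40688}{56475} = \frac{1460577136}{56475}$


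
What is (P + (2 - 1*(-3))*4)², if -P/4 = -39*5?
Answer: 640000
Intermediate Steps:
P = 780 (P = -(-156)*5 = -4*(-195) = 780)
(P + (2 - 1*(-3))*4)² = (780 + (2 - 1*(-3))*4)² = (780 + (2 + 3)*4)² = (780 + 5*4)² = (780 + 20)² = 800² = 640000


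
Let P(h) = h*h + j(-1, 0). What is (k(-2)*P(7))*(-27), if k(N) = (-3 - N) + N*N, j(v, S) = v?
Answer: -3888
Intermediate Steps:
k(N) = -3 + N² - N (k(N) = (-3 - N) + N² = -3 + N² - N)
P(h) = -1 + h² (P(h) = h*h - 1 = h² - 1 = -1 + h²)
(k(-2)*P(7))*(-27) = ((-3 + (-2)² - 1*(-2))*(-1 + 7²))*(-27) = ((-3 + 4 + 2)*(-1 + 49))*(-27) = (3*48)*(-27) = 144*(-27) = -3888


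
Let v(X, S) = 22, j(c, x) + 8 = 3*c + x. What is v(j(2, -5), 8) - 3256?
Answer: -3234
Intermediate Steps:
j(c, x) = -8 + x + 3*c (j(c, x) = -8 + (3*c + x) = -8 + (x + 3*c) = -8 + x + 3*c)
v(j(2, -5), 8) - 3256 = 22 - 3256 = -3234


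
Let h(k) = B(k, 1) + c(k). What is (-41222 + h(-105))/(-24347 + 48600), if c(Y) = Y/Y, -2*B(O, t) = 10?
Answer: -41226/24253 ≈ -1.6998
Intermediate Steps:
B(O, t) = -5 (B(O, t) = -1/2*10 = -5)
c(Y) = 1
h(k) = -4 (h(k) = -5 + 1 = -4)
(-41222 + h(-105))/(-24347 + 48600) = (-41222 - 4)/(-24347 + 48600) = -41226/24253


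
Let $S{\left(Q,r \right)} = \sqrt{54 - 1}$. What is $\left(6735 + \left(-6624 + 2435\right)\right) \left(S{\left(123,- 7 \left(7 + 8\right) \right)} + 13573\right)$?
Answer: $34556858 + 2546 \sqrt{53} \approx 3.4575 \cdot 10^{7}$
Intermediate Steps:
$S{\left(Q,r \right)} = \sqrt{53}$
$\left(6735 + \left(-6624 + 2435\right)\right) \left(S{\left(123,- 7 \left(7 + 8\right) \right)} + 13573\right) = \left(6735 + \left(-6624 + 2435\right)\right) \left(\sqrt{53} + 13573\right) = \left(6735 - 4189\right) \left(13573 + \sqrt{53}\right) = 2546 \left(13573 + \sqrt{53}\right) = 34556858 + 2546 \sqrt{53}$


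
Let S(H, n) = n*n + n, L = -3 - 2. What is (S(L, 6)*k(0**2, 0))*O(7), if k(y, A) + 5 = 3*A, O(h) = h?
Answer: -1470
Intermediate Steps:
L = -5
k(y, A) = -5 + 3*A
S(H, n) = n + n**2 (S(H, n) = n**2 + n = n + n**2)
(S(L, 6)*k(0**2, 0))*O(7) = ((6*(1 + 6))*(-5 + 3*0))*7 = ((6*7)*(-5 + 0))*7 = (42*(-5))*7 = -210*7 = -1470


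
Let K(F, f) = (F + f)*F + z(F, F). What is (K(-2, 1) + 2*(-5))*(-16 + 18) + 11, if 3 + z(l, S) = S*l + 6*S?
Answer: -27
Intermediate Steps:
z(l, S) = -3 + 6*S + S*l (z(l, S) = -3 + (S*l + 6*S) = -3 + (6*S + S*l) = -3 + 6*S + S*l)
K(F, f) = -3 + F² + 6*F + F*(F + f) (K(F, f) = (F + f)*F + (-3 + 6*F + F*F) = F*(F + f) + (-3 + 6*F + F²) = F*(F + f) + (-3 + F² + 6*F) = -3 + F² + 6*F + F*(F + f))
(K(-2, 1) + 2*(-5))*(-16 + 18) + 11 = ((-3 + 2*(-2)² + 6*(-2) - 2*1) + 2*(-5))*(-16 + 18) + 11 = ((-3 + 2*4 - 12 - 2) - 10)*2 + 11 = ((-3 + 8 - 12 - 2) - 10)*2 + 11 = (-9 - 10)*2 + 11 = -19*2 + 11 = -38 + 11 = -27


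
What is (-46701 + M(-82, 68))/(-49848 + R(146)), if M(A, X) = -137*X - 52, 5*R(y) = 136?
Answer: 280345/249104 ≈ 1.1254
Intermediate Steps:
R(y) = 136/5 (R(y) = (⅕)*136 = 136/5)
M(A, X) = -52 - 137*X
(-46701 + M(-82, 68))/(-49848 + R(146)) = (-46701 + (-52 - 137*68))/(-49848 + 136/5) = (-46701 + (-52 - 9316))/(-249104/5) = (-46701 - 9368)*(-5/249104) = -56069*(-5/249104) = 280345/249104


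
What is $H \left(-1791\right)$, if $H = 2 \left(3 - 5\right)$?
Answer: $7164$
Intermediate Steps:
$H = -4$ ($H = 2 \left(-2\right) = -4$)
$H \left(-1791\right) = \left(-4\right) \left(-1791\right) = 7164$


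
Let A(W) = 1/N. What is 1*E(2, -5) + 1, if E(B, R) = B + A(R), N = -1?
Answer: 2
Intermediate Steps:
A(W) = -1 (A(W) = 1/(-1) = -1)
E(B, R) = -1 + B (E(B, R) = B - 1 = -1 + B)
1*E(2, -5) + 1 = 1*(-1 + 2) + 1 = 1*1 + 1 = 1 + 1 = 2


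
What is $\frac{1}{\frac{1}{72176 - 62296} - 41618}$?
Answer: $- \frac{9880}{411185839} \approx -2.4028 \cdot 10^{-5}$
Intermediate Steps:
$\frac{1}{\frac{1}{72176 - 62296} - 41618} = \frac{1}{\frac{1}{9880} - 41618} = \frac{1}{- \frac{411185839}{9880}} = - \frac{9880}{411185839}$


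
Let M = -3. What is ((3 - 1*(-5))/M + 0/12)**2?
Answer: 64/9 ≈ 7.1111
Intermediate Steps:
((3 - 1*(-5))/M + 0/12)**2 = ((3 - 1*(-5))/(-3) + 0/12)**2 = ((3 + 5)*(-1/3) + 0*(1/12))**2 = (8*(-1/3) + 0)**2 = (-8/3 + 0)**2 = (-8/3)**2 = 64/9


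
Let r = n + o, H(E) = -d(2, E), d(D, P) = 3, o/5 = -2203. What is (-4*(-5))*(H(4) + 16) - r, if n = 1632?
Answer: 9643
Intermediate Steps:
o = -11015 (o = 5*(-2203) = -11015)
H(E) = -3 (H(E) = -1*3 = -3)
r = -9383 (r = 1632 - 11015 = -9383)
(-4*(-5))*(H(4) + 16) - r = (-4*(-5))*(-3 + 16) - 1*(-9383) = 20*13 + 9383 = 260 + 9383 = 9643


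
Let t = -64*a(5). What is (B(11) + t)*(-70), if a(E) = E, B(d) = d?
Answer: 21630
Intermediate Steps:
t = -320 (t = -64*5 = -320)
(B(11) + t)*(-70) = (11 - 320)*(-70) = -309*(-70) = 21630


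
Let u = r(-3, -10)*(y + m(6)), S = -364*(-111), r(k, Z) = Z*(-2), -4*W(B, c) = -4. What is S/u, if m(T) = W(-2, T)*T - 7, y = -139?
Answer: -1443/100 ≈ -14.430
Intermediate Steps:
W(B, c) = 1 (W(B, c) = -¼*(-4) = 1)
m(T) = -7 + T (m(T) = 1*T - 7 = T - 7 = -7 + T)
r(k, Z) = -2*Z
S = 40404
u = -2800 (u = (-2*(-10))*(-139 + (-7 + 6)) = 20*(-139 - 1) = 20*(-140) = -2800)
S/u = 40404/(-2800) = 40404*(-1/2800) = -1443/100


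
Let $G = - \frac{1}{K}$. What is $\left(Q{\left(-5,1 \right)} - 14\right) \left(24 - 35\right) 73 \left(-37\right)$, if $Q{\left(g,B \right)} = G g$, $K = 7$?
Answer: $- \frac{2763123}{7} \approx -3.9473 \cdot 10^{5}$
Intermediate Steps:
$G = - \frac{1}{7} \approx -0.14286$
$Q{\left(g,B \right)} = - \frac{g}{7}$
$\left(Q{\left(-5,1 \right)} - 14\right) \left(24 - 35\right) 73 \left(-37\right) = \left(\left(- \frac{1}{7}\right) \left(-5\right) - 14\right) \left(24 - 35\right) 73 \left(-37\right) = \left(\frac{5}{7} - 14\right) \left(-11\right) 73 \left(-37\right) = \left(- \frac{93}{7}\right) \left(-11\right) 73 \left(-37\right) = \frac{1023}{7} \cdot 73 \left(-37\right) = \frac{74679}{7} \left(-37\right) = - \frac{2763123}{7}$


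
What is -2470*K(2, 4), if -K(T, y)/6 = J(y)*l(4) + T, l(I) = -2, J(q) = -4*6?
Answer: 741000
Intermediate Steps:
J(q) = -24
K(T, y) = -288 - 6*T (K(T, y) = -6*(-24*(-2) + T) = -6*(48 + T) = -288 - 6*T)
-2470*K(2, 4) = -2470*(-288 - 6*2) = -2470*(-288 - 12) = -2470*(-300) = 741000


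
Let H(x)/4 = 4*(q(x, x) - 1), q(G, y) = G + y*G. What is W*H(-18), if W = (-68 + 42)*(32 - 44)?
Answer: 1522560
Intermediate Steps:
q(G, y) = G + G*y
W = 312 (W = -26*(-12) = 312)
H(x) = -16 + 16*x*(1 + x) (H(x) = 4*(4*(x*(1 + x) - 1)) = 4*(4*(-1 + x*(1 + x))) = 4*(-4 + 4*x*(1 + x)) = -16 + 16*x*(1 + x))
W*H(-18) = 312*(-16 + 16*(-18)*(1 - 18)) = 312*(-16 + 16*(-18)*(-17)) = 312*(-16 + 4896) = 312*4880 = 1522560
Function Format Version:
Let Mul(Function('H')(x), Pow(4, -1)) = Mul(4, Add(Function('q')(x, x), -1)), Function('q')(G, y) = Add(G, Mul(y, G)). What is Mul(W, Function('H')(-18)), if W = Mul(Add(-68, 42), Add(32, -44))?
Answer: 1522560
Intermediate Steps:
Function('q')(G, y) = Add(G, Mul(G, y))
W = 312 (W = Mul(-26, -12) = 312)
Function('H')(x) = Add(-16, Mul(16, x, Add(1, x))) (Function('H')(x) = Mul(4, Mul(4, Add(Mul(x, Add(1, x)), -1))) = Mul(4, Mul(4, Add(-1, Mul(x, Add(1, x))))) = Mul(4, Add(-4, Mul(4, x, Add(1, x)))) = Add(-16, Mul(16, x, Add(1, x))))
Mul(W, Function('H')(-18)) = Mul(312, Add(-16, Mul(16, -18, Add(1, -18)))) = Mul(312, Add(-16, Mul(16, -18, -17))) = Mul(312, Add(-16, 4896)) = Mul(312, 4880) = 1522560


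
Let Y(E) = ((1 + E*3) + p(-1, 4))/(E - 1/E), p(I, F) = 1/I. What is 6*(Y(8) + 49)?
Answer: 2186/7 ≈ 312.29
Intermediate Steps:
Y(E) = 3*E/(E - 1/E) (Y(E) = ((1 + E*3) + 1/(-1))/(E - 1/E) = ((1 + 3*E) - 1)/(E - 1/E) = (3*E)/(E - 1/E) = 3*E/(E - 1/E))
6*(Y(8) + 49) = 6*(3*8²/(-1 + 8²) + 49) = 6*(3*64/(-1 + 64) + 49) = 6*(3*64/63 + 49) = 6*(3*64*(1/63) + 49) = 6*(64/21 + 49) = 6*(1093/21) = 2186/7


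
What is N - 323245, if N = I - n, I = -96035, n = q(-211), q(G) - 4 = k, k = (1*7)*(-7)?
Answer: -419235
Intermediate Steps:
k = -49 (k = 7*(-7) = -49)
q(G) = -45 (q(G) = 4 - 49 = -45)
n = -45
N = -95990 (N = -96035 - 1*(-45) = -96035 + 45 = -95990)
N - 323245 = -95990 - 323245 = -419235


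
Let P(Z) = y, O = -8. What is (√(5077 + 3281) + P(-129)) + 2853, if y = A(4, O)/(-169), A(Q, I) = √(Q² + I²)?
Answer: 2853 + √8358 - 4*√5/169 ≈ 2944.4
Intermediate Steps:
A(Q, I) = √(I² + Q²)
y = -4*√5/169 (y = √((-8)² + 4²)/(-169) = √(64 + 16)*(-1/169) = √80*(-1/169) = (4*√5)*(-1/169) = -4*√5/169 ≈ -0.052925)
P(Z) = -4*√5/169
(√(5077 + 3281) + P(-129)) + 2853 = (√(5077 + 3281) - 4*√5/169) + 2853 = (√8358 - 4*√5/169) + 2853 = 2853 + √8358 - 4*√5/169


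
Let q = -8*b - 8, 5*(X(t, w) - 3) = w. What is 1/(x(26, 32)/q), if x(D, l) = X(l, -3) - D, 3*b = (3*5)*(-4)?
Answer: -380/59 ≈ -6.4407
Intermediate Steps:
X(t, w) = 3 + w/5
b = -20 (b = ((3*5)*(-4))/3 = (15*(-4))/3 = (⅓)*(-60) = -20)
x(D, l) = 12/5 - D (x(D, l) = (3 + (⅕)*(-3)) - D = (3 - ⅗) - D = 12/5 - D)
q = 152 (q = -8*(-20) - 8 = 160 - 8 = 152)
1/(x(26, 32)/q) = 1/((12/5 - 1*26)/152) = 1/((12/5 - 26)*(1/152)) = 1/(-118/5*1/152) = 1/(-59/380) = -380/59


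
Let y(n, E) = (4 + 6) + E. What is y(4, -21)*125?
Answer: -1375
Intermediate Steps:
y(n, E) = 10 + E
y(4, -21)*125 = (10 - 21)*125 = -11*125 = -1375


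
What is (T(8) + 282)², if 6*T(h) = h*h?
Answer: 770884/9 ≈ 85654.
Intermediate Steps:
T(h) = h²/6 (T(h) = (h*h)/6 = h²/6)
(T(8) + 282)² = ((⅙)*8² + 282)² = ((⅙)*64 + 282)² = (32/3 + 282)² = (878/3)² = 770884/9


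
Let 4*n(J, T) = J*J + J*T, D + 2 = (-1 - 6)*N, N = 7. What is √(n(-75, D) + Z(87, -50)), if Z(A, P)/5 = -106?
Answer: √7330/2 ≈ 42.808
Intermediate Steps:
D = -51 (D = -2 + (-1 - 6)*7 = -2 - 7*7 = -2 - 49 = -51)
n(J, T) = J²/4 + J*T/4 (n(J, T) = (J*J + J*T)/4 = (J² + J*T)/4 = J²/4 + J*T/4)
Z(A, P) = -530 (Z(A, P) = 5*(-106) = -530)
√(n(-75, D) + Z(87, -50)) = √((¼)*(-75)*(-75 - 51) - 530) = √((¼)*(-75)*(-126) - 530) = √(4725/2 - 530) = √(3665/2) = √7330/2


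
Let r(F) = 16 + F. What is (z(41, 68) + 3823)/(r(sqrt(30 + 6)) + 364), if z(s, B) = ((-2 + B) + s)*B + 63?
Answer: 5581/193 ≈ 28.917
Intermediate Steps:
z(s, B) = 63 + B*(-2 + B + s) (z(s, B) = (-2 + B + s)*B + 63 = B*(-2 + B + s) + 63 = 63 + B*(-2 + B + s))
(z(41, 68) + 3823)/(r(sqrt(30 + 6)) + 364) = ((63 + 68**2 - 2*68 + 68*41) + 3823)/((16 + sqrt(30 + 6)) + 364) = ((63 + 4624 - 136 + 2788) + 3823)/((16 + sqrt(36)) + 364) = (7339 + 3823)/((16 + 6) + 364) = 11162/(22 + 364) = 11162/386 = 11162*(1/386) = 5581/193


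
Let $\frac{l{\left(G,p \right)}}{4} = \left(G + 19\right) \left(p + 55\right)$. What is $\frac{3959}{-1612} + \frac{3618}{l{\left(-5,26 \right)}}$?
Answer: $- \frac{28069}{16926} \approx -1.6583$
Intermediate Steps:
$l{\left(G,p \right)} = 4 \left(19 + G\right) \left(55 + p\right)$ ($l{\left(G,p \right)} = 4 \left(G + 19\right) \left(p + 55\right) = 4 \left(19 + G\right) \left(55 + p\right)$)
$\frac{3959}{-1612} + \frac{3618}{l{\left(-5,26 \right)}} = \frac{3959}{-1612} + \frac{3618}{4180 + 76 \cdot 26 + 220 \left(-5\right) + 4 \left(-5\right) 26} = 3959 \left(- \frac{1}{1612}\right) + \frac{3618}{4180 + 1976 - 1100 - 520} = - \frac{3959}{1612} + \frac{3618}{4536} = - \frac{3959}{1612} + 3618 \cdot \frac{1}{4536} = - \frac{3959}{1612} + \frac{67}{84} = - \frac{28069}{16926}$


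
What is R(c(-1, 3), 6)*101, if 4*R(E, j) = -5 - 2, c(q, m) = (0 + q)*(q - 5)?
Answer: -707/4 ≈ -176.75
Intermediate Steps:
c(q, m) = q*(-5 + q)
R(E, j) = -7/4 (R(E, j) = (-5 - 2)/4 = (¼)*(-7) = -7/4)
R(c(-1, 3), 6)*101 = -7/4*101 = -707/4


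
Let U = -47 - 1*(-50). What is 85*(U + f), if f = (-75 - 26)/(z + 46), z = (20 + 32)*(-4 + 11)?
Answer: 19193/82 ≈ 234.06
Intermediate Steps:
z = 364 (z = 52*7 = 364)
f = -101/410 (f = (-75 - 26)/(364 + 46) = -101/410 ≈ -0.24634)
U = 3 (U = -47 + 50 = 3)
85*(U + f) = 85*(3 - 101/410) = 85*(1129/410) = 19193/82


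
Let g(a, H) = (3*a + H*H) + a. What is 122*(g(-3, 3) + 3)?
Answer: 0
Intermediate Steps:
g(a, H) = H**2 + 4*a (g(a, H) = (3*a + H**2) + a = (H**2 + 3*a) + a = H**2 + 4*a)
122*(g(-3, 3) + 3) = 122*((3**2 + 4*(-3)) + 3) = 122*((9 - 12) + 3) = 122*(-3 + 3) = 122*0 = 0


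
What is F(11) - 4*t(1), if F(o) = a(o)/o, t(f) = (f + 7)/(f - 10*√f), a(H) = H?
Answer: 41/9 ≈ 4.5556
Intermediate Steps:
t(f) = (7 + f)/(f - 10*√f)
F(o) = 1 (F(o) = o/o = 1)
F(11) - 4*t(1) = 1 - 4*(7 + 1)/(1 - 10*√1) = 1 - 4*8/(1 - 10*1) = 1 - 4*8/(1 - 10) = 1 - 4*8/(-9) = 1 - (-4)*8/9 = 1 - 4*(-8/9) = 1 + 32/9 = 41/9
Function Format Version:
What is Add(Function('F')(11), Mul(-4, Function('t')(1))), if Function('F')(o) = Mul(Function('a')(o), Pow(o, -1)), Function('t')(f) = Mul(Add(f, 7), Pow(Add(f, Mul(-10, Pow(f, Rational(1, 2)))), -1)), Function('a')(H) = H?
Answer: Rational(41, 9) ≈ 4.5556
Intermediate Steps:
Function('t')(f) = Mul(Pow(Add(f, Mul(-10, Pow(f, Rational(1, 2)))), -1), Add(7, f)) (Function('t')(f) = Mul(Add(7, f), Pow(Add(f, Mul(-10, Pow(f, Rational(1, 2)))), -1)) = Mul(Pow(Add(f, Mul(-10, Pow(f, Rational(1, 2)))), -1), Add(7, f)))
Function('F')(o) = 1 (Function('F')(o) = Mul(o, Pow(o, -1)) = 1)
Add(Function('F')(11), Mul(-4, Function('t')(1))) = Add(1, Mul(-4, Mul(Pow(Add(1, Mul(-10, Pow(1, Rational(1, 2)))), -1), Add(7, 1)))) = Add(1, Mul(-4, Mul(Pow(Add(1, Mul(-10, 1)), -1), 8))) = Add(1, Mul(-4, Mul(Pow(Add(1, -10), -1), 8))) = Add(1, Mul(-4, Mul(Pow(-9, -1), 8))) = Add(1, Mul(-4, Mul(Rational(-1, 9), 8))) = Add(1, Mul(-4, Rational(-8, 9))) = Add(1, Rational(32, 9)) = Rational(41, 9)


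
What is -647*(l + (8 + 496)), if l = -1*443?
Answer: -39467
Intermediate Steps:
l = -443
-647*(l + (8 + 496)) = -647*(-443 + (8 + 496)) = -647*(-443 + 504) = -647*61 = -39467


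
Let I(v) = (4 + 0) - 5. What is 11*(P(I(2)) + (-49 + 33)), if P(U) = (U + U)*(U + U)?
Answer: -132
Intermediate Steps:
I(v) = -1 (I(v) = 4 - 5 = -1)
P(U) = 4*U² (P(U) = (2*U)*(2*U) = 4*U²)
11*(P(I(2)) + (-49 + 33)) = 11*(4*(-1)² + (-49 + 33)) = 11*(4*1 - 16) = 11*(4 - 16) = 11*(-12) = -132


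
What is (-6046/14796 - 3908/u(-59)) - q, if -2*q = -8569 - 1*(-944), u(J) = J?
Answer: -817677299/218241 ≈ -3746.7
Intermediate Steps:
q = 7625/2 (q = -(-8569 - 1*(-944))/2 = -(-8569 + 944)/2 = -1/2*(-7625) = 7625/2 ≈ 3812.5)
(-6046/14796 - 3908/u(-59)) - q = (-6046/14796 - 3908/(-59)) - 1*7625/2 = (-6046*1/14796 - 3908*(-1/59)) - 7625/2 = (-3023/7398 + 3908/59) - 7625/2 = 28733027/436482 - 7625/2 = -817677299/218241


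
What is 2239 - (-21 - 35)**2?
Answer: -897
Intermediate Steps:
2239 - (-21 - 35)**2 = 2239 - 1*(-56)**2 = 2239 - 1*3136 = 2239 - 3136 = -897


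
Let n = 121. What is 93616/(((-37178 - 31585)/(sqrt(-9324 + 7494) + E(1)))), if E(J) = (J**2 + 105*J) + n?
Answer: -21250832/68763 - 93616*I*sqrt(1830)/68763 ≈ -309.04 - 58.24*I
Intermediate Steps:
E(J) = 121 + J**2 + 105*J (E(J) = (J**2 + 105*J) + 121 = 121 + J**2 + 105*J)
93616/(((-37178 - 31585)/(sqrt(-9324 + 7494) + E(1)))) = 93616/(((-37178 - 31585)/(sqrt(-9324 + 7494) + (121 + 1**2 + 105*1)))) = 93616/((-68763/(sqrt(-1830) + (121 + 1 + 105)))) = 93616/((-68763/(I*sqrt(1830) + 227))) = 93616/((-68763/(227 + I*sqrt(1830)))) = 93616*(-227/68763 - I*sqrt(1830)/68763) = -21250832/68763 - 93616*I*sqrt(1830)/68763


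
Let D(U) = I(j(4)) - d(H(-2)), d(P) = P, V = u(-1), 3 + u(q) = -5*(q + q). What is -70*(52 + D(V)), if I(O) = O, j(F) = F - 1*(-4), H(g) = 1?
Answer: -4130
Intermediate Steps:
u(q) = -3 - 10*q (u(q) = -3 - 5*(q + q) = -3 - 10*q)
V = 7 (V = -3 - 10*(-1) = -3 + 10 = 7)
j(F) = 4 + F (j(F) = F + 4 = 4 + F)
D(U) = 7 (D(U) = (4 + 4) - 1*1 = 8 - 1 = 7)
-70*(52 + D(V)) = -70*(52 + 7) = -70*59 = -4130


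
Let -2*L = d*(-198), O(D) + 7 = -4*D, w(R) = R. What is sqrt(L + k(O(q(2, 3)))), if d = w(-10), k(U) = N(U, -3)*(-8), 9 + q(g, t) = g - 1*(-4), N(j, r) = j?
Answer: I*sqrt(1030) ≈ 32.094*I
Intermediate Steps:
q(g, t) = -5 + g (q(g, t) = -9 + (g - 1*(-4)) = -9 + (g + 4) = -9 + (4 + g) = -5 + g)
O(D) = -7 - 4*D
k(U) = -8*U (k(U) = U*(-8) = -8*U)
d = -10
L = -990 (L = -(-5)*(-198) = -1/2*1980 = -990)
sqrt(L + k(O(q(2, 3)))) = sqrt(-990 - 8*(-7 - 4*(-5 + 2))) = sqrt(-990 - 8*(-7 - 4*(-3))) = sqrt(-990 - 8*(-7 + 12)) = sqrt(-990 - 8*5) = sqrt(-990 - 40) = sqrt(-1030) = I*sqrt(1030)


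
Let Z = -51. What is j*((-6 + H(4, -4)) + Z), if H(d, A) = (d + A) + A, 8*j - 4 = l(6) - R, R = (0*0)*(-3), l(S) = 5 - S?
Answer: -183/8 ≈ -22.875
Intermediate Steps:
R = 0 (R = 0*(-3) = 0)
j = 3/8 (j = ½ + ((5 - 1*6) - 1*0)/8 = ½ + ((5 - 6) + 0)/8 = ½ + (-1 + 0)/8 = ½ + (⅛)*(-1) = ½ - ⅛ = 3/8 ≈ 0.37500)
H(d, A) = d + 2*A (H(d, A) = (A + d) + A = d + 2*A)
j*((-6 + H(4, -4)) + Z) = 3*((-6 + (4 + 2*(-4))) - 51)/8 = 3*((-6 + (4 - 8)) - 51)/8 = 3*((-6 - 4) - 51)/8 = 3*(-10 - 51)/8 = (3/8)*(-61) = -183/8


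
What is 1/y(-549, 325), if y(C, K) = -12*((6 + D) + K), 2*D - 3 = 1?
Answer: -1/3996 ≈ -0.00025025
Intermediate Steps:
D = 2 (D = 3/2 + (1/2)*1 = 3/2 + 1/2 = 2)
y(C, K) = -96 - 12*K (y(C, K) = -12*((6 + 2) + K) = -12*(8 + K) = -96 - 12*K)
1/y(-549, 325) = 1/(-96 - 12*325) = 1/(-96 - 3900) = 1/(-3996) = -1/3996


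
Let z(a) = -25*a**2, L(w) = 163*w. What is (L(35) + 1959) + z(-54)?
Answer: -65236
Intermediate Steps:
(L(35) + 1959) + z(-54) = (163*35 + 1959) - 25*(-54)**2 = (5705 + 1959) - 25*2916 = 7664 - 72900 = -65236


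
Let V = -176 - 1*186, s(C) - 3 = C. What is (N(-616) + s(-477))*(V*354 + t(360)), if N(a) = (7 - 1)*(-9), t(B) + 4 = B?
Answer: 67474176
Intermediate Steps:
s(C) = 3 + C
t(B) = -4 + B
V = -362 (V = -176 - 186 = -362)
N(a) = -54 (N(a) = 6*(-9) = -54)
(N(-616) + s(-477))*(V*354 + t(360)) = (-54 + (3 - 477))*(-362*354 + (-4 + 360)) = (-54 - 474)*(-128148 + 356) = -528*(-127792) = 67474176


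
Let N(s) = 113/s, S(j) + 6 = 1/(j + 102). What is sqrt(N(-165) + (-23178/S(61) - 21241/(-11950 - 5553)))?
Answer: 2*sqrt(7697512180720083991170)/2821571115 ≈ 62.189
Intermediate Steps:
S(j) = -6 + 1/(102 + j) (S(j) = -6 + 1/(j + 102) = -6 + 1/(102 + j))
sqrt(N(-165) + (-23178/S(61) - 21241/(-11950 - 5553))) = sqrt(113/(-165) + (-23178*(102 + 61)/(-611 - 6*61) - 21241/(-11950 - 5553))) = sqrt(113*(-1/165) + (-23178*163/(-611 - 366) - 21241/(-17503))) = sqrt(-113/165 + (-23178/((1/163)*(-977)) - 21241*(-1/17503))) = sqrt(-113/165 + (-23178/(-977/163) + 21241/17503)) = sqrt(-113/165 + (-23178*(-163/977) + 21241/17503)) = sqrt(-113/165 + (3778014/977 + 21241/17503)) = sqrt(-113/165 + 66147331499/17100431) = sqrt(10912377348632/2821571115) = 2*sqrt(7697512180720083991170)/2821571115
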